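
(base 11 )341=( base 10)408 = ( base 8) 630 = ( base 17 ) 170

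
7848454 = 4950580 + 2897874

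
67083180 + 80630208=147713388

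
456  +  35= 491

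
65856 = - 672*( - 98 )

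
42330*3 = 126990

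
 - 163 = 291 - 454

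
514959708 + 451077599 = 966037307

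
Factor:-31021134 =-2^1*3^1*67^1*  77167^1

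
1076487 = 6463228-5386741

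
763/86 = 8 + 75/86 = 8.87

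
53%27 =26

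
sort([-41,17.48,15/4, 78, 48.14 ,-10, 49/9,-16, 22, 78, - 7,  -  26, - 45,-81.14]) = [ - 81.14, - 45 , - 41,-26,- 16, - 10,-7,15/4,49/9, 17.48, 22 , 48.14,78, 78]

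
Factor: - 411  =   - 3^1*137^1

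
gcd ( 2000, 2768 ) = 16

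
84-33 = 51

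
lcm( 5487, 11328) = 351168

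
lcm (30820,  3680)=246560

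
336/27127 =336/27127 = 0.01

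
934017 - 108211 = 825806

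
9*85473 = 769257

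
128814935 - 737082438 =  - 608267503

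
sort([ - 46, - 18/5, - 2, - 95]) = [-95,  -  46, - 18/5, - 2 ] 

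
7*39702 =277914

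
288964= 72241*4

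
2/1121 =2/1121 = 0.00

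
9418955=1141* 8255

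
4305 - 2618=1687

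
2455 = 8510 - 6055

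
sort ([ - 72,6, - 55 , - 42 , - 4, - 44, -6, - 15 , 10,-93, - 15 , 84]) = [-93 ,-72, - 55,-44, - 42, - 15, - 15 , - 6, - 4 , 6 , 10, 84]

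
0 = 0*92887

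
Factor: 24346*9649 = 2^1*7^1*37^1*47^1*9649^1= 234914554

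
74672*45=3360240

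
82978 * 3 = 248934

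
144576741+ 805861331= 950438072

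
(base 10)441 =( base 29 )f6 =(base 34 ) cx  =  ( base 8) 671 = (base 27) g9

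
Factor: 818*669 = 547242 = 2^1*3^1 * 223^1*409^1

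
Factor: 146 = 2^1*73^1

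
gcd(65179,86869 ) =1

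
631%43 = 29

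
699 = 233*3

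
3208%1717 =1491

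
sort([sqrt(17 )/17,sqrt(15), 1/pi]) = [sqrt(  17) /17, 1/pi, sqrt( 15) ] 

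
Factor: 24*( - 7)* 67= - 11256= - 2^3*3^1 * 7^1*67^1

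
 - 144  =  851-995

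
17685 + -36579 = - 18894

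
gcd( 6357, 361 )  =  1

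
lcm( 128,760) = 12160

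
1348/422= 3 + 41/211 =3.19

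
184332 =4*46083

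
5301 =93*57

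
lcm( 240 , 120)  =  240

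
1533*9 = 13797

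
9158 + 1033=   10191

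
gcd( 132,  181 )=1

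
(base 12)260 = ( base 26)DM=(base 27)d9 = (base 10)360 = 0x168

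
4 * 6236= 24944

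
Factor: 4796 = 2^2*11^1  *109^1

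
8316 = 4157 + 4159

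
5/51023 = 5/51023 = 0.00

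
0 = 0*7498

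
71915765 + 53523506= 125439271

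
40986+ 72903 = 113889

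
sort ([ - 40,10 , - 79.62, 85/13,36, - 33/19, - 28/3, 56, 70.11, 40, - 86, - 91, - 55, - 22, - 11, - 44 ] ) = [ - 91, - 86, - 79.62 ,  -  55, - 44, - 40,-22 , - 11, - 28/3, - 33/19,85/13,10,36,40,56, 70.11 ]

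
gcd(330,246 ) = 6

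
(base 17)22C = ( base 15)2B9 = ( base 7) 1551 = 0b1001110000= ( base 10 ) 624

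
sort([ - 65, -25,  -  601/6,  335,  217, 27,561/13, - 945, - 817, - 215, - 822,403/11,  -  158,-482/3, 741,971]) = [-945,- 822,-817, - 215, - 482/3,  -  158,-601/6, - 65, - 25, 27, 403/11,  561/13, 217, 335, 741, 971] 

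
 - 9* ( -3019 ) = 27171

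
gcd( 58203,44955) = 9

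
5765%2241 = 1283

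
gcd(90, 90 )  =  90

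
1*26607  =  26607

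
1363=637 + 726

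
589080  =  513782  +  75298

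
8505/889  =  9 + 72/127= 9.57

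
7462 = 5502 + 1960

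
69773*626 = 43677898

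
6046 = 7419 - 1373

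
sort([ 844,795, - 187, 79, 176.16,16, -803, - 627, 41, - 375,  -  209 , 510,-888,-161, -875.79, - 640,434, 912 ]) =[ - 888, - 875.79,-803, - 640,-627, - 375, - 209, - 187,  -  161,16 , 41,79, 176.16, 434,510, 795,  844, 912] 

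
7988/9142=3994/4571 = 0.87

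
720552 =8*90069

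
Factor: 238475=5^2 * 9539^1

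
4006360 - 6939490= - 2933130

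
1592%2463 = 1592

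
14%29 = 14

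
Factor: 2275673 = 373^1 *6101^1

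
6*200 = 1200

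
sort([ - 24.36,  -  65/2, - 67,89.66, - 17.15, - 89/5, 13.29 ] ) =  [  -  67, - 65/2, - 24.36, - 89/5,  -  17.15,13.29,89.66 ] 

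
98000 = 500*196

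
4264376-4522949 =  - 258573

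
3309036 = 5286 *626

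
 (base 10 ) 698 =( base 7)2015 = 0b1010111010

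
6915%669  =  225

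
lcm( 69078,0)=0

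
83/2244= 83/2244 = 0.04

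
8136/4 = 2034 = 2034.00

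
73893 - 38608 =35285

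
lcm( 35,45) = 315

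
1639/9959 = 1639/9959 = 0.16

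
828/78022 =414/39011 = 0.01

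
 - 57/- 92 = 57/92 = 0.62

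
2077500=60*34625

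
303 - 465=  - 162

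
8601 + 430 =9031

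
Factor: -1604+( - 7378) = -2^1*3^2*499^1= - 8982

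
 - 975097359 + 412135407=-562961952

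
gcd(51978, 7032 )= 6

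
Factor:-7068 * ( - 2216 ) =2^5*3^1* 19^1*31^1 * 277^1 = 15662688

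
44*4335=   190740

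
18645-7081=11564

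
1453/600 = 1453/600 = 2.42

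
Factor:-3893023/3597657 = -3^( - 1 )*7^ (-1 )*171317^( - 1)*3893023^1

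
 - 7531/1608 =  - 5 + 509/1608 = - 4.68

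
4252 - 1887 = 2365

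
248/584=31/73 = 0.42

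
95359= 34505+60854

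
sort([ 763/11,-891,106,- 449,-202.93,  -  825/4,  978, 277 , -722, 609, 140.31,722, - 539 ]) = [ - 891 , - 722, -539,  -  449, - 825/4,  -  202.93, 763/11, 106,140.31, 277,609,722,978 ] 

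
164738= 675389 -510651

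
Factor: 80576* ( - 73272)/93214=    - 2951982336/46607 = -  2^8*3^1*11^( - 1 )*19^ ( - 1 )*43^1*71^1*223^( - 1 )*1259^1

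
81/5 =16+ 1/5 = 16.20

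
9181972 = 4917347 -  - 4264625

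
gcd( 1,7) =1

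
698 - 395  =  303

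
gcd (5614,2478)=14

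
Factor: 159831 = 3^2*7^1*43^1*59^1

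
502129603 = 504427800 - 2298197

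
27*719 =19413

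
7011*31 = 217341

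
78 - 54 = 24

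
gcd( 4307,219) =73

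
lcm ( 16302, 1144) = 65208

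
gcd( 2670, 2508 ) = 6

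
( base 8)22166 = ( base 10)9334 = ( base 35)7lo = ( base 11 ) 7016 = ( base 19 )16G5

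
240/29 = 8 + 8/29 = 8.28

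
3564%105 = 99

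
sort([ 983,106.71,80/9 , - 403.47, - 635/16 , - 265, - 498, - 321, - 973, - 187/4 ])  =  [- 973, -498, - 403.47, - 321,-265, - 187/4, - 635/16, 80/9, 106.71,983 ] 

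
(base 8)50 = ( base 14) 2c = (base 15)2a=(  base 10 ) 40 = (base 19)22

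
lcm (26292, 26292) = 26292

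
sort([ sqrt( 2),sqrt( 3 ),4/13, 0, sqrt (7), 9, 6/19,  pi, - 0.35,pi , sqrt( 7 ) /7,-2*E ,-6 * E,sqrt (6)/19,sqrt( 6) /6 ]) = [  -  6  *E,-2*E, - 0.35,0, sqrt( 6) /19, 4/13, 6/19,sqrt( 7 )/7, sqrt ( 6)/6, sqrt(2 ), sqrt( 3), sqrt( 7 ),pi,pi, 9]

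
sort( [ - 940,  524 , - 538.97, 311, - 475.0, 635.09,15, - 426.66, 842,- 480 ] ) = [ - 940, - 538.97, - 480, - 475.0,  -  426.66,15, 311, 524, 635.09, 842 ]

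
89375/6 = 14895+5/6 = 14895.83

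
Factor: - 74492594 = - 2^1 * 11^1*3386027^1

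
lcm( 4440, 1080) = 39960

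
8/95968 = 1/11996 =0.00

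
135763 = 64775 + 70988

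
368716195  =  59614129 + 309102066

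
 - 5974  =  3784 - 9758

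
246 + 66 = 312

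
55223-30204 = 25019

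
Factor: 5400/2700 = 2^1 = 2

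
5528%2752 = 24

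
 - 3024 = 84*( - 36 )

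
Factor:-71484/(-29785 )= 12/5= 2^2*3^1*5^ ( - 1) 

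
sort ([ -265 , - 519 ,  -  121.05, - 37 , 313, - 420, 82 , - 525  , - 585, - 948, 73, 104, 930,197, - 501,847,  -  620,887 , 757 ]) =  [ - 948, -620, -585,  -  525,  -  519,  -  501 ,-420 ,-265 ,  -  121.05,  -  37 , 73,82, 104,  197, 313,757, 847,887,930] 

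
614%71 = 46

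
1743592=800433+943159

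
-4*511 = -2044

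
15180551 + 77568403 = 92748954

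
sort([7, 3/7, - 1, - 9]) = [ - 9,-1,3/7,7] 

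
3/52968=1/17656 = 0.00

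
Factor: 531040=2^5*5^1*3319^1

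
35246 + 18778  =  54024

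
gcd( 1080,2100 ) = 60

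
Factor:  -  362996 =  - 2^2*90749^1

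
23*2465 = 56695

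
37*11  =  407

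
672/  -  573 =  - 2 + 158/191= - 1.17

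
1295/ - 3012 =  - 1+1717/3012  =  -  0.43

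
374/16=187/8 =23.38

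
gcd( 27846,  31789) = 1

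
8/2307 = 8/2307 = 0.00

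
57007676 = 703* 81092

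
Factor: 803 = 11^1*73^1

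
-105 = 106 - 211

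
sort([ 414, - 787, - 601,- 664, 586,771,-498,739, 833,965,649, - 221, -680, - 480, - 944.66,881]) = [-944.66,  -  787, - 680, - 664, - 601, - 498,-480,-221,414,586,649, 739,771,833,881,965] 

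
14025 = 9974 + 4051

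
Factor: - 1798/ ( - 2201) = 58/71 = 2^1*29^1*71^( - 1) 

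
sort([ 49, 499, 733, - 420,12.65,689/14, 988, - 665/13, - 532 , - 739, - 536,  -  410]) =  [ - 739, - 536  , - 532, - 420, - 410 , - 665/13,12.65,  49,689/14 , 499, 733,  988] 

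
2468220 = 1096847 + 1371373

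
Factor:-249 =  - 3^1  *83^1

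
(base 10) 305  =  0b100110001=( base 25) C5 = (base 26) BJ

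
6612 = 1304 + 5308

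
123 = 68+55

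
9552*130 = 1241760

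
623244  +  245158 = 868402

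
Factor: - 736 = -2^5*23^1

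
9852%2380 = 332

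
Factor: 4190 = 2^1*5^1 * 419^1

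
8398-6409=1989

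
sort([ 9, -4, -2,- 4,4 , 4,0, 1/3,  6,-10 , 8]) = [-10, - 4, - 4,-2,0, 1/3,4,4, 6, 8, 9]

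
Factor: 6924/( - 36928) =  - 3/16=-2^ ( - 4) * 3^1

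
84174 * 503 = 42339522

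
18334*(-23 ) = -421682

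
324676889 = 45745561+278931328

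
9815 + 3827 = 13642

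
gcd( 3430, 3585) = 5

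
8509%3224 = 2061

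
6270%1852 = 714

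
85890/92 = 933 + 27/46 = 933.59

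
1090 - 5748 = -4658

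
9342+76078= 85420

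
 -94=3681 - 3775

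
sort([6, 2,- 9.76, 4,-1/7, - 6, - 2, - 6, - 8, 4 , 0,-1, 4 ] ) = [ - 9.76,-8,  -  6,-6, - 2,-1, - 1/7, 0, 2 , 4, 4,  4, 6]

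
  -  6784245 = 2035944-8820189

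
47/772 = 47/772= 0.06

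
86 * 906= 77916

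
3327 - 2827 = 500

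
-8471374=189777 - 8661151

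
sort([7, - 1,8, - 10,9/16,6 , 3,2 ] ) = [  -  10, - 1 , 9/16,2, 3,6,  7, 8 ]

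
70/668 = 35/334 = 0.10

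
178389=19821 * 9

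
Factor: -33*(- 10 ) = 2^1*3^1*5^1*11^1 = 330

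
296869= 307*967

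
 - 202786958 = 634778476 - 837565434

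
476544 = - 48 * ( - 9928)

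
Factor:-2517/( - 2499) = 7^( - 2 ) * 17^( - 1 )*839^1 = 839/833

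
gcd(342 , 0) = 342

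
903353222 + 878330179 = 1781683401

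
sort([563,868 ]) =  [563,868 ]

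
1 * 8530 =8530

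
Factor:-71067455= -5^1*109^1*130399^1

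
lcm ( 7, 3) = 21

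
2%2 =0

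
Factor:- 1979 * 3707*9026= - 66216116978 = -2^1*11^1*337^1*1979^1*4513^1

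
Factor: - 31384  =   - 2^3 * 3923^1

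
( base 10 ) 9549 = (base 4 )2111031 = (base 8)22515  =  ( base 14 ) 36A1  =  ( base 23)i14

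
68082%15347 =6694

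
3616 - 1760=1856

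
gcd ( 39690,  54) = 54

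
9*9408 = 84672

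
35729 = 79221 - 43492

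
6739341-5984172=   755169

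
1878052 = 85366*22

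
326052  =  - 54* (  -  6038 ) 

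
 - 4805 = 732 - 5537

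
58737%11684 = 317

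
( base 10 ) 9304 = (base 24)g3g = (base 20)1354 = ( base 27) CKG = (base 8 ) 22130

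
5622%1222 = 734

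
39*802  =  31278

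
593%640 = 593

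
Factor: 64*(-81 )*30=-2^7*3^5*5^1 = -  155520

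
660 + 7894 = 8554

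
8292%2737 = 81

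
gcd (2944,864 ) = 32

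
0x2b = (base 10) 43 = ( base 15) 2d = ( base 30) 1D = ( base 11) 3a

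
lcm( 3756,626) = 3756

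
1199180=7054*170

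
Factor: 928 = 2^5*29^1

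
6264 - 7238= - 974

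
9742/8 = 4871/4  =  1217.75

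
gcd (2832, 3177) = 3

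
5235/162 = 1745/54= 32.31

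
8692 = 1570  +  7122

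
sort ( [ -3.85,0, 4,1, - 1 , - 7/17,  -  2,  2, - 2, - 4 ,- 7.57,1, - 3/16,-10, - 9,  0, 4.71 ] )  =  [-10,-9, - 7.57,  -  4 ,  -  3.85, - 2 ,-2,-1, - 7/17, - 3/16,0, 0 , 1 , 1,2 , 4, 4.71 ] 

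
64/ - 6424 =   -  8/803 = - 0.01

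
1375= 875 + 500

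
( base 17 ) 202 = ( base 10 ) 580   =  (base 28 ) KK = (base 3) 210111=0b1001000100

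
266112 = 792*336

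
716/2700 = 179/675= 0.27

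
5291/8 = 661 + 3/8 = 661.38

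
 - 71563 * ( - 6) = 429378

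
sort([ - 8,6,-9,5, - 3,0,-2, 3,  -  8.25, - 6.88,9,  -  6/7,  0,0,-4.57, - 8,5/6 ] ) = [ - 9, - 8.25, - 8, - 8 , - 6.88, - 4.57, - 3, - 2 , - 6/7,  0,0, 0,5/6,3,5,6,  9 ] 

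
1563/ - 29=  - 54 + 3/29 = - 53.90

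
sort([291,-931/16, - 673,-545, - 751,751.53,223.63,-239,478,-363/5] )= [ - 751,  -  673, - 545, - 239,  -  363/5, - 931/16, 223.63 , 291,478,751.53]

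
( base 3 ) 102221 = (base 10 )322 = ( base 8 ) 502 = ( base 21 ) F7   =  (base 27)bp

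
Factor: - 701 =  - 701^1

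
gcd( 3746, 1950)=2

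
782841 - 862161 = -79320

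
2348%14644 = 2348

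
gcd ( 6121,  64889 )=1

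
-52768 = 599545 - 652313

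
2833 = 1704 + 1129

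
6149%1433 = 417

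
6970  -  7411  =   - 441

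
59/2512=59/2512 = 0.02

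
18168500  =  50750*358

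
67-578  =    -  511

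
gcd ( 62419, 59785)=1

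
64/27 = 64/27 = 2.37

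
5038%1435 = 733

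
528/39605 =528/39605 = 0.01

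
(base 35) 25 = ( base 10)75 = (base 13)5A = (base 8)113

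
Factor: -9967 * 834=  - 2^1*3^1*139^1*9967^1 = - 8312478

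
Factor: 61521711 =3^1*23^1 *53^1*16823^1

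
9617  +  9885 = 19502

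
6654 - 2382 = 4272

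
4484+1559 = 6043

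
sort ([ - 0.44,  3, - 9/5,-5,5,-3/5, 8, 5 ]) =[ - 5, - 9/5,-3/5, - 0.44 , 3,5,5,8 ]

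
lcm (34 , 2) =34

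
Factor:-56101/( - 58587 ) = 3^( - 1)*59^( - 1) * 331^( - 1)*56101^1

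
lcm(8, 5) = 40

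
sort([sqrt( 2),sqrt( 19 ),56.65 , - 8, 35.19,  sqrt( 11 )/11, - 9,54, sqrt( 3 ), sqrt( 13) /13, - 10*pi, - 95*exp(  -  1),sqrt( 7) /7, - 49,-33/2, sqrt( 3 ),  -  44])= [  -  49, - 44,  -  95*exp( - 1), - 10*pi, -33/2, - 9,-8,sqrt( 13)/13 , sqrt(11) /11,  sqrt(7 )/7 , sqrt( 2 ),sqrt (3),  sqrt (3), sqrt(19 ) , 35.19, 54,56.65]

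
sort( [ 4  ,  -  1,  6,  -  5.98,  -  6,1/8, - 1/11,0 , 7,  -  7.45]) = [- 7.45,-6,-5.98, - 1, - 1/11,  0, 1/8, 4, 6, 7] 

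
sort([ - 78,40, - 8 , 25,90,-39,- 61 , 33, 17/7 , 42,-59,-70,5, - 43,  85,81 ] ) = [ - 78 ,-70,  -  61 , -59 ,-43,-39, - 8 , 17/7,5  ,  25,33, 40 , 42 , 81, 85,90] 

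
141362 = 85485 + 55877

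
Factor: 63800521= 63800521^1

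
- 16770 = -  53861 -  - 37091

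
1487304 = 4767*312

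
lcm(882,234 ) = 11466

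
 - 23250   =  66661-89911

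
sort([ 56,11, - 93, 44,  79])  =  [ - 93, 11,44,56 , 79] 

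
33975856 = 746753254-712777398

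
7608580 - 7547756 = 60824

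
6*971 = 5826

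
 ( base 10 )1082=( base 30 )162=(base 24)1L2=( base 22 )254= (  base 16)43A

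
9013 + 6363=15376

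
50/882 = 25/441=0.06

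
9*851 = 7659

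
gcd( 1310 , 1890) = 10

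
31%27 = 4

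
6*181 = 1086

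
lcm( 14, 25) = 350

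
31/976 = 31/976 = 0.03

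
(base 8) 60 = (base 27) 1L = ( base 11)44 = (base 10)48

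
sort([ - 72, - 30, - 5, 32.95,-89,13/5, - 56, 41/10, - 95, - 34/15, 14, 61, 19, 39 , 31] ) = [  -  95, - 89, - 72, - 56, - 30, - 5, - 34/15, 13/5, 41/10,14,19 , 31, 32.95,  39, 61]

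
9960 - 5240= 4720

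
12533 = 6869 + 5664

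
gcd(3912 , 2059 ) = 1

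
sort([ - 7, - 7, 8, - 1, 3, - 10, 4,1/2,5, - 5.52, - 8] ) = [ - 10, -8, - 7, - 7,  -  5.52, - 1,1/2, 3 , 4,5,8 ]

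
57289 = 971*59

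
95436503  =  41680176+53756327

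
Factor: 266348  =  2^2* 66587^1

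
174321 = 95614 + 78707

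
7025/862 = 8 + 129/862 = 8.15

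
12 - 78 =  - 66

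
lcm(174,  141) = 8178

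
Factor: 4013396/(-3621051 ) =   -  2^2*3^( - 3 )*7^( - 3 )*17^(-1 )*23^( - 1 )*1003349^1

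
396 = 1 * 396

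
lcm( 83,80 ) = 6640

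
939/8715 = 313/2905 = 0.11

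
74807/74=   74807/74 = 1010.91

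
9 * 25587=230283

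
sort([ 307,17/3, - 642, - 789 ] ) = [ - 789,-642, 17/3,307] 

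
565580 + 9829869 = 10395449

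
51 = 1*51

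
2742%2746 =2742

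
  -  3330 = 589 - 3919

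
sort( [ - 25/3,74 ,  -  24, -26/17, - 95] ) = [ - 95, - 24,-25/3 , - 26/17,74]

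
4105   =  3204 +901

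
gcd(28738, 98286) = 2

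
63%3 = 0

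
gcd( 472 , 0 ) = 472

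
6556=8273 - 1717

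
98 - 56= 42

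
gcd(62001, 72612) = 9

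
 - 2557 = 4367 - 6924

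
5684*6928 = 39378752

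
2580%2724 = 2580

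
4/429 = 4/429 = 0.01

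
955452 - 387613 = 567839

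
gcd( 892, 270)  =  2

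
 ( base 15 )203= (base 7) 1215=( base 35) cx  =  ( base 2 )111000101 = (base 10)453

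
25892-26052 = -160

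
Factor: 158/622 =79^1*311^( - 1 ) = 79/311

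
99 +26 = 125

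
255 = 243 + 12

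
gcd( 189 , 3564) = 27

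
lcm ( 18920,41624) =208120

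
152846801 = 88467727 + 64379074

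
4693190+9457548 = 14150738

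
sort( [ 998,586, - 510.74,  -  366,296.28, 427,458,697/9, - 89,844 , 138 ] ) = [ - 510.74, - 366, - 89,697/9,138,296.28, 427, 458,586,  844,998]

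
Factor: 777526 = 2^1*43^1 *9041^1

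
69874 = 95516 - 25642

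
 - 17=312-329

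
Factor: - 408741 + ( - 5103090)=-3^1 * 13^1*31^1*47^1 * 97^1  =  - 5511831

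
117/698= 117/698  =  0.17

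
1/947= 1/947 = 0.00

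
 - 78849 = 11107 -89956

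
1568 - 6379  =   -4811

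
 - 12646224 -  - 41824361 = 29178137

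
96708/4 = 24177 = 24177.00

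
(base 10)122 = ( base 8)172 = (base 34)3k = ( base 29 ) 46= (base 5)442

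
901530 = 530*1701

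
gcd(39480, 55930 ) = 3290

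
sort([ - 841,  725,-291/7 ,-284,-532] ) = [ - 841, - 532, - 284, - 291/7, 725 ]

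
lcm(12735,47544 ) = 713160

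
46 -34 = 12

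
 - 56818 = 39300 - 96118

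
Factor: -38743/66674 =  - 43/74 = - 2^(-1 )*37^( - 1 )*43^1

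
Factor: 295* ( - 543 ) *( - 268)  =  42929580 = 2^2 *3^1*5^1* 59^1*67^1* 181^1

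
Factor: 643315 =5^1*128663^1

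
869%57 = 14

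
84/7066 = 42/3533 = 0.01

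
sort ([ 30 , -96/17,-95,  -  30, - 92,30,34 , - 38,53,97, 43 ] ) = [ - 95, - 92, - 38, - 30  ,-96/17,  30,30, 34,43,53,97] 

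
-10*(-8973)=89730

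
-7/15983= -1 + 15976/15983 = -0.00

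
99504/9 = 11056=11056.00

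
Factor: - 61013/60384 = - 2^( - 5)*3^( - 1 )*97^1  =  - 97/96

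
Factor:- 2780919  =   - 3^3 *127^1*811^1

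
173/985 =173/985 = 0.18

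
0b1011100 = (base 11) 84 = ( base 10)92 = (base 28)38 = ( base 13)71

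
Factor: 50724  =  2^2*3^2*1409^1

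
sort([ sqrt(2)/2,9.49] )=[ sqrt( 2) /2,9.49]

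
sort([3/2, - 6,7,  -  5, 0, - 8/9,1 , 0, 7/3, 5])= [-6, - 5,  -  8/9, 0, 0,1 , 3/2, 7/3, 5, 7 ] 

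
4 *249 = 996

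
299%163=136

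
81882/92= 40941/46= 890.02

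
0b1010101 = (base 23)3G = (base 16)55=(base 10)85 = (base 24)3D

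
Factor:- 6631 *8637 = -3^1 * 19^1*349^1*2879^1= -  57271947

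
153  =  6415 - 6262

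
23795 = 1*23795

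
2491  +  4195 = 6686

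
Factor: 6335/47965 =7/53 =7^1*53^( - 1 )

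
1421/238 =5+33/34 = 5.97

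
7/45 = 7/45  =  0.16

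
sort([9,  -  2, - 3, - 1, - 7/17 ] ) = [ - 3, - 2,-1, - 7/17, 9]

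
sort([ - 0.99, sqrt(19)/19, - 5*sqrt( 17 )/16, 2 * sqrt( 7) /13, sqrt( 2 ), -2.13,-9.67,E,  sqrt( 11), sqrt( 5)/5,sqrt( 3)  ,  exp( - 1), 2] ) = [ - 9.67, - 2.13, -5 * sqrt(17)/16,-0.99, sqrt ( 19)/19,exp( - 1), 2*sqrt( 7)/13, sqrt( 5)/5,sqrt(2),sqrt (3 ),2,E, sqrt( 11 )]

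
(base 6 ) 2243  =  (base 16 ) 213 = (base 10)531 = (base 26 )KB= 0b1000010011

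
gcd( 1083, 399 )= 57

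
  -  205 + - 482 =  - 687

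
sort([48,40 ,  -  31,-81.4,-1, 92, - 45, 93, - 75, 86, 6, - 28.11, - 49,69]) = [-81.4, - 75 ,-49, - 45,-31, - 28.11, - 1 , 6, 40, 48, 69 , 86,  92, 93]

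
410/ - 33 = - 13 + 19/33 = - 12.42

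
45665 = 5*9133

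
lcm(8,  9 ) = 72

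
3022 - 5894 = -2872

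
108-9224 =  -  9116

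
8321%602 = 495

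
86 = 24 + 62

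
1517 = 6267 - 4750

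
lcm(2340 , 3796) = 170820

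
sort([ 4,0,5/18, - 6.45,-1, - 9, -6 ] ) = [-9, - 6.45,  -  6, - 1,0,  5/18,4 ]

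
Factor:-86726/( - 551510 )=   5^(-1 )*103^1*131^( - 1) = 103/655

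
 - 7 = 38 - 45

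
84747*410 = 34746270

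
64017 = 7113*9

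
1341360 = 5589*240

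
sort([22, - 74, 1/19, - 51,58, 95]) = [ - 74, - 51 , 1/19,22,58, 95 ]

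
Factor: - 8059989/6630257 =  - 3^1*7^1*17^1 * 107^1*211^1*6630257^( - 1)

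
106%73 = 33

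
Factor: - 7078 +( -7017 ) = -14095 = - 5^1 * 2819^1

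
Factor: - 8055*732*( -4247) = 25041416220 = 2^2 * 3^3 * 5^1*31^1*61^1*137^1*179^1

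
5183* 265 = 1373495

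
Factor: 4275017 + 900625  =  5175642 = 2^1*  3^1 * 862607^1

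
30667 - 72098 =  - 41431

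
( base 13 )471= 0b1100000000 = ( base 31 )oo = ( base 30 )PI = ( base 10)768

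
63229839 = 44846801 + 18383038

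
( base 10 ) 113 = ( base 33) 3e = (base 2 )1110001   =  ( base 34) 3B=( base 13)89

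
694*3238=2247172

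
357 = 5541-5184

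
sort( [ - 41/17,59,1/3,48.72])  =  [-41/17,1/3, 48.72,59 ]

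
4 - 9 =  - 5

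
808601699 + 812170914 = 1620772613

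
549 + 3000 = 3549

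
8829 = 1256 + 7573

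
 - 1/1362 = -1/1362 = - 0.00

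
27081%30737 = 27081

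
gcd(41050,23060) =10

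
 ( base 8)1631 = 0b1110011001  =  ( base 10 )921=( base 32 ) sp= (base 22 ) 1jj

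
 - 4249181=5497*( - 773 )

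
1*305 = 305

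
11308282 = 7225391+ 4082891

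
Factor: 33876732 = 2^2 * 3^1*349^1*8089^1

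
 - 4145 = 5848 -9993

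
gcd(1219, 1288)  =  23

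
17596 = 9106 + 8490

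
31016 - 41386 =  - 10370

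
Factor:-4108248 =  - 2^3 * 3^2*57059^1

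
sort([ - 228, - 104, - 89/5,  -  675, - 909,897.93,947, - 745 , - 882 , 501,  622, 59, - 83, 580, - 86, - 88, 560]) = [ - 909, - 882, - 745,- 675, - 228, - 104 ,-88, - 86, - 83,- 89/5, 59, 501, 560 , 580, 622, 897.93, 947 ]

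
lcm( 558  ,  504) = 15624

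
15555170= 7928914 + 7626256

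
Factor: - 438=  - 2^1*3^1*73^1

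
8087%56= 23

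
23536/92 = 255+19/23 = 255.83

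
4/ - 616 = - 1+153/154 = -0.01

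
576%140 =16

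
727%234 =25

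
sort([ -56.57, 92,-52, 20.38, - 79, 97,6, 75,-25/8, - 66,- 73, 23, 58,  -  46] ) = [-79, - 73, - 66, - 56.57,- 52,-46,-25/8,6,20.38,23, 58,75, 92,97]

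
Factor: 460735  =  5^1*11^1 * 8377^1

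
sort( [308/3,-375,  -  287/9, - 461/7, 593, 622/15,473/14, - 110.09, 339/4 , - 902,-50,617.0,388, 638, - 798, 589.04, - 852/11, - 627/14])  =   [ - 902, - 798, - 375, - 110.09, - 852/11, - 461/7, - 50, - 627/14, - 287/9, 473/14, 622/15,  339/4, 308/3, 388,589.04, 593, 617.0, 638]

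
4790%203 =121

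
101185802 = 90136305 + 11049497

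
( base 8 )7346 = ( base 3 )12020021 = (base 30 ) 474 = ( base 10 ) 3814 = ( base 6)25354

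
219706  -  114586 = 105120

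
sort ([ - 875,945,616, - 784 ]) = [-875, - 784,616, 945]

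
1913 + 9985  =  11898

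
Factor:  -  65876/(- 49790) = 2^1*5^(-1)*13^( -1) * 43^1 = 86/65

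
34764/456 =2897/38 = 76.24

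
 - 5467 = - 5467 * 1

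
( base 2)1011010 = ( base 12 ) 76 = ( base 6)230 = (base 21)46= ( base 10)90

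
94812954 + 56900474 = 151713428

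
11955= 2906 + 9049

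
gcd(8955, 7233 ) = 3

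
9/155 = 9/155 = 0.06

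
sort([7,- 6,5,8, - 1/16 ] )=[ - 6, - 1/16,5, 7,8 ] 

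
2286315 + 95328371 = 97614686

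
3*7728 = 23184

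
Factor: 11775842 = 2^1*13^1*37^1 *12241^1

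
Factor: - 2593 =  - 2593^1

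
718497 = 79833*9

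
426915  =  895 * 477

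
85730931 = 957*89583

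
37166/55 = 675  +  41/55 = 675.75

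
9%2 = 1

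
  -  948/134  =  -474/67 = - 7.07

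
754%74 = 14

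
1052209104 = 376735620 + 675473484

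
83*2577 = 213891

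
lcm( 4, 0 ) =0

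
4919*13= 63947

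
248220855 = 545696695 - 297475840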